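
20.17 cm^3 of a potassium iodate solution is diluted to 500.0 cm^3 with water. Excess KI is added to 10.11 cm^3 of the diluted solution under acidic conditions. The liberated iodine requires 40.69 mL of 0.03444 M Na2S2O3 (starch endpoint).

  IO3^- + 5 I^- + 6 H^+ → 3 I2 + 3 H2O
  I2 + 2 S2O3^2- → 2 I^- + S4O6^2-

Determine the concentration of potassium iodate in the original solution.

n(S2O3^2-) = 0.04069 × 0.03444 = 1.401 × 10^-3 mol
n(I2) = n(S2O3^2-)/2 = 7.007 × 10^-4 mol
From the 1:3 ratio, n(IO3^-) in the aliquot = 1/3 × 7.007 × 10^-4 = 2.336 × 10^-4 mol
[IO3^-]_dilute = 2.336 × 10^-4 / 0.01011 = 0.02310 mol/L
[IO3^-]_original = 0.02310 × 500.0/20.17 = 0.5727 mol/L

0.5727 M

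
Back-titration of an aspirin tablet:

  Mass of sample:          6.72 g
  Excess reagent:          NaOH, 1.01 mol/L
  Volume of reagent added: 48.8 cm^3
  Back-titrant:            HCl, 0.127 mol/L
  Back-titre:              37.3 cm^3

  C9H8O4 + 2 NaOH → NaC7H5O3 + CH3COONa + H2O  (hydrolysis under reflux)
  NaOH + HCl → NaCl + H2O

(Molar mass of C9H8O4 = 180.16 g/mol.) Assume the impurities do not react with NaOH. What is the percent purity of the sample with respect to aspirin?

59.7 %

n(NaOH) added = 0.0488 × 1.01 = 0.0493 mol
n(HCl) used in back-titration = 0.0373 × 0.127 = 4.74 × 10^-3 mol
n(NaOH) left over = 4.74 × 10^-3 mol (1:1 ratio)
n(NaOH) consumed by analyte = 0.0493 − 4.74 × 10^-3 = 0.0446 mol
From the 1:2 ratio, n(C9H8O4) = 1/2 × 0.0446 = 0.0223 mol
mass of C9H8O4 = 0.0223 × 180.16 = 4.01 g
% C9H8O4 = 4.01 / 6.72 × 100 = 59.7 %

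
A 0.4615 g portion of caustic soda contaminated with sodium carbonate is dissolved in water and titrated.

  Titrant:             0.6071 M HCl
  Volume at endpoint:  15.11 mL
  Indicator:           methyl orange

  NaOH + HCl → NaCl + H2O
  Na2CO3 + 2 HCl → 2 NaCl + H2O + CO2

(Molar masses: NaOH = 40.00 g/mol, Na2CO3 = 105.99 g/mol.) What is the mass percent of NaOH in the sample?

n(HCl) = 0.01511 × 0.6071 = 9.173 × 10^-3 mol
Let x = n(NaOH), y = n(Na2CO3).
Titrant: 1x + 2y = 9.173 × 10^-3;  mass: 40.00x + 105.99y = 0.4615
Solving, x = 1.896 × 10^-3 mol, y = 3.639 × 10^-3 mol
mass of NaOH = 1.896 × 10^-3 × 40.00 = 0.07584 g
% NaOH = 0.07584 / 0.4615 × 100 = 16.43 %

16.43 %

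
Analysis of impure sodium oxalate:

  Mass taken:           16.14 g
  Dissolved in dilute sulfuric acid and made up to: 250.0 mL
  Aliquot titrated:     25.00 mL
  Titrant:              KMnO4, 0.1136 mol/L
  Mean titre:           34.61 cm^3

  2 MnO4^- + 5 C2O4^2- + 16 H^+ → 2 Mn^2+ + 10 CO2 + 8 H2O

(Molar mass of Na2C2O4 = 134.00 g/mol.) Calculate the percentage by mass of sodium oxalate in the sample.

81.61 %

n(KMnO4) per titration = 0.03461 × 0.1136 = 3.932 × 10^-3 mol
From the 5:2 ratio, n(Na2C2O4) in each aliquot = 5/2 × 3.932 × 10^-3 = 9.829 × 10^-3 mol
n(Na2C2O4) in the whole flask = 9.829 × 10^-3 × 250.0/25.00 = 0.09829 mol
mass of Na2C2O4 = 0.09829 × 134.00 = 13.17 g
% Na2C2O4 = 13.17 / 16.14 × 100 = 81.61 %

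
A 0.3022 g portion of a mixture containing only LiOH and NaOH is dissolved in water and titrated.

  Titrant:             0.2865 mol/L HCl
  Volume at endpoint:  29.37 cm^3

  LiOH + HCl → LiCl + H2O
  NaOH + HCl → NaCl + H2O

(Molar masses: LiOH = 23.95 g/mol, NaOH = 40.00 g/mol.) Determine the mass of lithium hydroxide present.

0.05130 g

n(HCl) = 0.02937 × 0.2865 = 8.415 × 10^-3 mol
Let x = n(LiOH), y = n(NaOH).
Titrant: 1x + 1y = 8.415 × 10^-3;  mass: 23.95x + 40.00y = 0.3022
Solving, x = 2.142 × 10^-3 mol, y = 6.272 × 10^-3 mol
mass of LiOH = 2.142 × 10^-3 × 23.95 = 0.05130 g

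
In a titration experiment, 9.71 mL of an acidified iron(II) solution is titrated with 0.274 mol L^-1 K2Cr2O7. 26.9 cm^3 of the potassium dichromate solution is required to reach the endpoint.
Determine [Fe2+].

Cr2O7^2- + 6 Fe^2+ + 14 H^+ → 2 Cr^3+ + 6 Fe^3+ + 7 H2O
n(K2Cr2O7) = 0.0269 L × 0.274 mol/L = 7.37 × 10^-3 mol
From the 6:1 mole ratio, n(Fe2+) = 6/1 × 7.37 × 10^-3 = 0.0442 mol
[Fe2+] = 0.0442 mol / 0.00971 L = 4.55 mol/L

4.55 mol/L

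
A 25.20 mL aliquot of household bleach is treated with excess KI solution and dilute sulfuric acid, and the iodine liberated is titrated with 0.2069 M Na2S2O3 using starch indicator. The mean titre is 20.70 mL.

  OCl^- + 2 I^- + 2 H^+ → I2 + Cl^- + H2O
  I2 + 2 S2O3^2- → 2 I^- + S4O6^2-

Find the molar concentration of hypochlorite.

0.08498 M

n(S2O3^2-) = 0.02070 × 0.2069 = 4.283 × 10^-3 mol
n(I2) = n(S2O3^2-)/2 = 2.141 × 10^-3 mol
n(OCl^-) in the aliquot = 2.141 × 10^-3 mol (1:1 ratio)
[OCl^-] = 2.141 × 10^-3 / 0.02520 = 0.08498 mol/L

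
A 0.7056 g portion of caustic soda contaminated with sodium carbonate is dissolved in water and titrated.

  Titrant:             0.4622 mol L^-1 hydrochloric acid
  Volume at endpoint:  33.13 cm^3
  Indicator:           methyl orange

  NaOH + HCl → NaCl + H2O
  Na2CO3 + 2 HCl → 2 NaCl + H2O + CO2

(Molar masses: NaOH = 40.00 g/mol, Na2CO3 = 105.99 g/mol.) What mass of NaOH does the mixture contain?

n(HCl) = 0.03313 × 0.4622 = 0.01531 mol
Let x = n(NaOH), y = n(Na2CO3).
Titrant: 1x + 2y = 0.01531;  mass: 40.00x + 105.99y = 0.7056
Solving, x = 8.149 × 10^-3 mol, y = 3.582 × 10^-3 mol
mass of NaOH = 8.149 × 10^-3 × 40.00 = 0.3260 g

0.3260 g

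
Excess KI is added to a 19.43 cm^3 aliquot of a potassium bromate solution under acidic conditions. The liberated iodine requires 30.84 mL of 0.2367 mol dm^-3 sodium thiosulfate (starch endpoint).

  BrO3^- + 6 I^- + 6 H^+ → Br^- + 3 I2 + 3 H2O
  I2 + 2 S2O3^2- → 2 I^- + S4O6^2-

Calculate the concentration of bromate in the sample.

0.06262 mol/L

n(S2O3^2-) = 0.03084 × 0.2367 = 7.300 × 10^-3 mol
n(I2) = n(S2O3^2-)/2 = 3.650 × 10^-3 mol
From the 1:3 ratio, n(BrO3^-) in the aliquot = 1/3 × 3.650 × 10^-3 = 1.217 × 10^-3 mol
[BrO3^-] = 1.217 × 10^-3 / 0.01943 = 0.06262 mol/L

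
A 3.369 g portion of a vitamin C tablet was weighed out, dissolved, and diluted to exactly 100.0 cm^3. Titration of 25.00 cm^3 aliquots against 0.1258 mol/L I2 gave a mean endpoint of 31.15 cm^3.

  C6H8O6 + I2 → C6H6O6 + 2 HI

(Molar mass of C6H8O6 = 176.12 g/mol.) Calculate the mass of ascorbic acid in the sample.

n(I2) per titration = 0.03115 × 0.1258 = 3.919 × 10^-3 mol
n(C6H8O6) in each aliquot = 3.919 × 10^-3 mol (1:1 ratio)
n(C6H8O6) in the whole flask = 3.919 × 10^-3 × 100.0/25.00 = 0.01567 mol
mass of C6H8O6 = 0.01567 × 176.12 = 2.761 g

2.761 g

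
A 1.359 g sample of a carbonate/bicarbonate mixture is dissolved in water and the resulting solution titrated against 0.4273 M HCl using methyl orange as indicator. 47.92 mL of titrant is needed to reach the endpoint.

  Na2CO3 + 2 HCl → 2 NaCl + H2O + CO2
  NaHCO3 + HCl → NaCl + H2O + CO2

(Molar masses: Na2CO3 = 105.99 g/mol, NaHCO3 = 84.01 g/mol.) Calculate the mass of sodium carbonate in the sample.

n(HCl) = 0.04792 × 0.4273 = 0.02048 mol
Let x = n(Na2CO3), y = n(NaHCO3).
Titrant: 2x + 1y = 0.02048;  mass: 105.99x + 84.01y = 1.359
Solving, x = 5.823 × 10^-3 mol, y = 8.830 × 10^-3 mol
mass of Na2CO3 = 5.823 × 10^-3 × 105.99 = 0.6172 g

0.6172 g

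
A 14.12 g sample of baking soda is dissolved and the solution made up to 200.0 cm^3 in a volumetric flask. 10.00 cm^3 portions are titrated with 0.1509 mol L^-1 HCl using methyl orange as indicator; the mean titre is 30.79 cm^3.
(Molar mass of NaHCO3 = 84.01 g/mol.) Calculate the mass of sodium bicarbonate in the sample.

7.807 g

NaHCO3 + HCl → NaCl + H2O + CO2
n(HCl) per titration = 0.03079 × 0.1509 = 4.646 × 10^-3 mol
n(NaHCO3) in each aliquot = 4.646 × 10^-3 mol (1:1 ratio)
n(NaHCO3) in the whole flask = 4.646 × 10^-3 × 200.0/10.00 = 0.09292 mol
mass of NaHCO3 = 0.09292 × 84.01 = 7.807 g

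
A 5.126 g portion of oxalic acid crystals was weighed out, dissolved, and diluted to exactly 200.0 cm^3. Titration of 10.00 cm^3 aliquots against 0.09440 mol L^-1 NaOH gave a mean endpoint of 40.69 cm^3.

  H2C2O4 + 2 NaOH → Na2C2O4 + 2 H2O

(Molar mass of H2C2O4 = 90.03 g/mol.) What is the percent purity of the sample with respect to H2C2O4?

n(NaOH) per titration = 0.04069 × 0.09440 = 3.841 × 10^-3 mol
From the 1:2 ratio, n(H2C2O4) in each aliquot = 1/2 × 3.841 × 10^-3 = 1.921 × 10^-3 mol
n(H2C2O4) in the whole flask = 1.921 × 10^-3 × 200.0/10.00 = 0.03841 mol
mass of H2C2O4 = 0.03841 × 90.03 = 3.458 g
% H2C2O4 = 3.458 / 5.126 × 100 = 67.46 %

67.46 %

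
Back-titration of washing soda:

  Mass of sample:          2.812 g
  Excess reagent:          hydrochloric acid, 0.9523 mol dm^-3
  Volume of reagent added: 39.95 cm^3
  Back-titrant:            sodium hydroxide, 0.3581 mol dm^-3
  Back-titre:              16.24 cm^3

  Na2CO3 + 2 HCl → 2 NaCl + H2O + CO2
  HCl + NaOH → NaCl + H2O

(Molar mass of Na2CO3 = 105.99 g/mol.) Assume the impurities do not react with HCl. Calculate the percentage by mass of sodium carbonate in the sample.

60.74 %

n(HCl) added = 0.03995 × 0.9523 = 0.03804 mol
n(NaOH) used in back-titration = 0.01624 × 0.3581 = 5.816 × 10^-3 mol
n(HCl) left over = 5.816 × 10^-3 mol (1:1 ratio)
n(HCl) consumed by analyte = 0.03804 − 5.816 × 10^-3 = 0.03223 mol
From the 1:2 ratio, n(Na2CO3) = 1/2 × 0.03223 = 0.01611 mol
mass of Na2CO3 = 0.01611 × 105.99 = 1.708 g
% Na2CO3 = 1.708 / 2.812 × 100 = 60.74 %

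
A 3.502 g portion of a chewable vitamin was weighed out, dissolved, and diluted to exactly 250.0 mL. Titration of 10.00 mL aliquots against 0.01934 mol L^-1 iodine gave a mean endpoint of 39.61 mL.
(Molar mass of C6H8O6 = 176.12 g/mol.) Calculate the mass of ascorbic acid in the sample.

3.373 g

C6H8O6 + I2 → C6H6O6 + 2 HI
n(I2) per titration = 0.03961 × 0.01934 = 7.661 × 10^-4 mol
n(C6H8O6) in each aliquot = 7.661 × 10^-4 mol (1:1 ratio)
n(C6H8O6) in the whole flask = 7.661 × 10^-4 × 250.0/10.00 = 0.01915 mol
mass of C6H8O6 = 0.01915 × 176.12 = 3.373 g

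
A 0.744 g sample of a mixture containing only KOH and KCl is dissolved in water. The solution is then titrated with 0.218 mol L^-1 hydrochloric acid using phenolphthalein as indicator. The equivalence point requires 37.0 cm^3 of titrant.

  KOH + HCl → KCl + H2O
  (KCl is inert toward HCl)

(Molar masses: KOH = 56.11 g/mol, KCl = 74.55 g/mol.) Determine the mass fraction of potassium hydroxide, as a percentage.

60.8 %

n(HCl) = 0.0370 × 0.218 = 8.07 × 10^-3 mol
Let x = n(KOH), y = n(KCl).
Titrant: 1x = 8.07 × 10^-3;  mass: 56.11x + 74.55y = 0.744
Solving, x = 8.07 × 10^-3 mol, y = 3.91 × 10^-3 mol
mass of KOH = 8.07 × 10^-3 × 56.11 = 0.453 g
% KOH = 0.453 / 0.744 × 100 = 60.8 %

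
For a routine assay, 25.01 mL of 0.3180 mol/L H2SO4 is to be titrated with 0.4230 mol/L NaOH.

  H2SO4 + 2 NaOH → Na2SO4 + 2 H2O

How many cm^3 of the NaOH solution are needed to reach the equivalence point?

n(H2SO4) = 0.02501 L × 0.3180 mol/L = 7.953 × 10^-3 mol
From the 2:1 stoichiometry, n(NaOH) = 2/1 × 7.953 × 10^-3 = 0.01591 mol
V(NaOH) = 0.01591 mol / 0.4230 mol/L = 0.03760 L = 37.60 mL

37.60 mL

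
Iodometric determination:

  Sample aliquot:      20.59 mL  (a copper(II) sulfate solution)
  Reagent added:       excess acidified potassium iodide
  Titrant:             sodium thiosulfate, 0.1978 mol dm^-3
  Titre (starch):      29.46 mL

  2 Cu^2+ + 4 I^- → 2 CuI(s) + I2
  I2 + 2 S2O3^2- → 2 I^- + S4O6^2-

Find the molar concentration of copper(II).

0.2830 mol/L

n(S2O3^2-) = 0.02946 × 0.1978 = 5.827 × 10^-3 mol
n(I2) = n(S2O3^2-)/2 = 2.914 × 10^-3 mol
From the 2:1 ratio, n(Cu2+) in the aliquot = 2/1 × 2.914 × 10^-3 = 5.827 × 10^-3 mol
[Cu2+] = 5.827 × 10^-3 / 0.02059 = 0.2830 mol/L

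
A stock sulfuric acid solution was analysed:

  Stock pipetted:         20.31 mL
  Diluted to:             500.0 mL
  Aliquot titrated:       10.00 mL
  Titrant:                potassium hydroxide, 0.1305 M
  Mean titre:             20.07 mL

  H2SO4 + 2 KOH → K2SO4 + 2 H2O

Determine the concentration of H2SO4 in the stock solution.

3.224 M

n(KOH) = 0.02007 × 0.1305 = 2.619 × 10^-3 mol
From the 1:2 ratio, n(H2SO4) in the aliquot = 1/2 × 2.619 × 10^-3 = 1.310 × 10^-3 mol
[H2SO4]_dilute = 1.310 × 10^-3 / 0.01000 = 0.1310 mol/L
Dilution factor = 500.0 / 20.31 = 24.62
[H2SO4]_stock = 0.1310 × 24.62 = 3.224 mol/L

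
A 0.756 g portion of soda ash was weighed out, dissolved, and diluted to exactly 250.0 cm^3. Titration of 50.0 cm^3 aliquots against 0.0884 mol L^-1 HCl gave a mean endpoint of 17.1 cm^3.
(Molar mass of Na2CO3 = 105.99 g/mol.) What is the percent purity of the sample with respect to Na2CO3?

53.0 %

Na2CO3 + 2 HCl → 2 NaCl + H2O + CO2
n(HCl) per titration = 0.0171 × 0.0884 = 1.51 × 10^-3 mol
From the 1:2 ratio, n(Na2CO3) in each aliquot = 1/2 × 1.51 × 10^-3 = 7.56 × 10^-4 mol
n(Na2CO3) in the whole flask = 7.56 × 10^-4 × 250.0/50.0 = 3.78 × 10^-3 mol
mass of Na2CO3 = 3.78 × 10^-3 × 105.99 = 0.401 g
% Na2CO3 = 0.401 / 0.756 × 100 = 53.0 %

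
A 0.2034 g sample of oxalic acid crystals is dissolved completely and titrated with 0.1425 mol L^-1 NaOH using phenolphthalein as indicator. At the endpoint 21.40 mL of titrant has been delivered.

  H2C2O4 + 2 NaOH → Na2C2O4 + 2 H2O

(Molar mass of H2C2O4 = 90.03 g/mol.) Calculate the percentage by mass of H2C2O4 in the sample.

67.49 %

n(NaOH) = 0.02140 L × 0.1425 mol/L = 3.049 × 10^-3 mol
From the 1:2 ratio, n(H2C2O4) = 1/2 × 3.049 × 10^-3 = 1.525 × 10^-3 mol
mass of H2C2O4 = 1.525 × 10^-3 × 90.03 g/mol = 0.1373 g
% H2C2O4 = 0.1373 / 0.2034 × 100 = 67.49 %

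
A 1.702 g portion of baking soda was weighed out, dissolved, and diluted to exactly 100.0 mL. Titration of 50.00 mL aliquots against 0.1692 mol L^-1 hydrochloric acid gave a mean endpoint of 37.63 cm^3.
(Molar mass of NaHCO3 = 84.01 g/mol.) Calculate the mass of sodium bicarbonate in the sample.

1.070 g

NaHCO3 + HCl → NaCl + H2O + CO2
n(HCl) per titration = 0.03763 × 0.1692 = 6.367 × 10^-3 mol
n(NaHCO3) in each aliquot = 6.367 × 10^-3 mol (1:1 ratio)
n(NaHCO3) in the whole flask = 6.367 × 10^-3 × 100.0/50.00 = 0.01273 mol
mass of NaHCO3 = 0.01273 × 84.01 = 1.070 g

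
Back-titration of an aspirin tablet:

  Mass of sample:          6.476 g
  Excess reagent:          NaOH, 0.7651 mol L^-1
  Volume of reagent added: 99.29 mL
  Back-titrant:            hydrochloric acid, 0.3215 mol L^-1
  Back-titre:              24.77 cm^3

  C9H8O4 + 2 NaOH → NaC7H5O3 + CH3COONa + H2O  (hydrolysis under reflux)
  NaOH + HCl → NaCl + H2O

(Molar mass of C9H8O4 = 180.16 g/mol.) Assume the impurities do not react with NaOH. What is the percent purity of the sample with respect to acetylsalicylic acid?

n(NaOH) added = 0.09929 × 0.7651 = 0.07597 mol
n(HCl) used in back-titration = 0.02477 × 0.3215 = 7.964 × 10^-3 mol
n(NaOH) left over = 7.964 × 10^-3 mol (1:1 ratio)
n(NaOH) consumed by analyte = 0.07597 − 7.964 × 10^-3 = 0.06800 mol
From the 1:2 ratio, n(C9H8O4) = 1/2 × 0.06800 = 0.03400 mol
mass of C9H8O4 = 0.03400 × 180.16 = 6.126 g
% C9H8O4 = 6.126 / 6.476 × 100 = 94.59 %

94.59 %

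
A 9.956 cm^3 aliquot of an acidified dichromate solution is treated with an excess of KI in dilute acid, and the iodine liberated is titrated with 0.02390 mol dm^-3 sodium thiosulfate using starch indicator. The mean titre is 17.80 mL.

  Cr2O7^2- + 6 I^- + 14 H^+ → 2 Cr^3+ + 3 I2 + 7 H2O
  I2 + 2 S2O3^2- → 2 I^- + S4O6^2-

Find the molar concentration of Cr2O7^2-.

n(S2O3^2-) = 0.01780 × 0.02390 = 4.254 × 10^-4 mol
n(I2) = n(S2O3^2-)/2 = 2.127 × 10^-4 mol
From the 1:3 ratio, n(Cr2O7^2-) in the aliquot = 1/3 × 2.127 × 10^-4 = 7.090 × 10^-5 mol
[Cr2O7^2-] = 7.090 × 10^-5 / 0.009956 = 0.007122 mol/L

0.007122 mol/L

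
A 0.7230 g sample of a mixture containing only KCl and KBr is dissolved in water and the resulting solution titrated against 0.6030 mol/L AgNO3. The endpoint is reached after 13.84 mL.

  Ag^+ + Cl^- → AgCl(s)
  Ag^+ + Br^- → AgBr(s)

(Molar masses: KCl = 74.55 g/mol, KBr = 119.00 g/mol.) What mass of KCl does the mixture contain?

0.4530 g

n(AgNO3) = 0.01384 × 0.6030 = 8.346 × 10^-3 mol
Let x = n(KCl), y = n(KBr).
Titrant: 1x + 1y = 8.346 × 10^-3;  mass: 74.55x + 119.00y = 0.7230
Solving, x = 6.077 × 10^-3 mol, y = 2.269 × 10^-3 mol
mass of KCl = 6.077 × 10^-3 × 74.55 = 0.4530 g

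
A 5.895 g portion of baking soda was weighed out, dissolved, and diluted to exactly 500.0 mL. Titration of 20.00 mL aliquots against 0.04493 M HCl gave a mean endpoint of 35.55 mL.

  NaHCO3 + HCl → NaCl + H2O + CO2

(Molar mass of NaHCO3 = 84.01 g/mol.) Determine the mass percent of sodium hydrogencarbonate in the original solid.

56.91 %

n(HCl) per titration = 0.03555 × 0.04493 = 1.597 × 10^-3 mol
n(NaHCO3) in each aliquot = 1.597 × 10^-3 mol (1:1 ratio)
n(NaHCO3) in the whole flask = 1.597 × 10^-3 × 500.0/20.00 = 0.03993 mol
mass of NaHCO3 = 0.03993 × 84.01 = 3.355 g
% NaHCO3 = 3.355 / 5.895 × 100 = 56.91 %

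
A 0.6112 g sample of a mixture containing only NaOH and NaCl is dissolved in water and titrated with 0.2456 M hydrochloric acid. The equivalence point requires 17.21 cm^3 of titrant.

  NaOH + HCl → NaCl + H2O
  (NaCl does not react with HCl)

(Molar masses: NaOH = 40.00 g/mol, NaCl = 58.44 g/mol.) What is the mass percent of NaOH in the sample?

n(HCl) = 0.01721 × 0.2456 = 4.227 × 10^-3 mol
Let x = n(NaOH), y = n(NaCl).
Titrant: 1x = 4.227 × 10^-3;  mass: 40.00x + 58.44y = 0.6112
Solving, x = 4.227 × 10^-3 mol, y = 7.566 × 10^-3 mol
mass of NaOH = 4.227 × 10^-3 × 40.00 = 0.1691 g
% NaOH = 0.1691 / 0.6112 × 100 = 27.66 %

27.66 %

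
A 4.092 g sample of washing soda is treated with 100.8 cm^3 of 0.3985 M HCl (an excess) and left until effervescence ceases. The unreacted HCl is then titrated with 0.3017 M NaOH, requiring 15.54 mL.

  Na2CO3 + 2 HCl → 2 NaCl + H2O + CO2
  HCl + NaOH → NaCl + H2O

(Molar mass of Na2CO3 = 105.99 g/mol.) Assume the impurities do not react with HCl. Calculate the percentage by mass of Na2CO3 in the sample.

n(HCl) added = 0.1008 × 0.3985 = 0.04017 mol
n(NaOH) used in back-titration = 0.01554 × 0.3017 = 4.688 × 10^-3 mol
n(HCl) left over = 4.688 × 10^-3 mol (1:1 ratio)
n(HCl) consumed by analyte = 0.04017 − 4.688 × 10^-3 = 0.03548 mol
From the 1:2 ratio, n(Na2CO3) = 1/2 × 0.03548 = 0.01774 mol
mass of Na2CO3 = 0.01774 × 105.99 = 1.880 g
% Na2CO3 = 1.880 / 4.092 × 100 = 45.95 %

45.95 %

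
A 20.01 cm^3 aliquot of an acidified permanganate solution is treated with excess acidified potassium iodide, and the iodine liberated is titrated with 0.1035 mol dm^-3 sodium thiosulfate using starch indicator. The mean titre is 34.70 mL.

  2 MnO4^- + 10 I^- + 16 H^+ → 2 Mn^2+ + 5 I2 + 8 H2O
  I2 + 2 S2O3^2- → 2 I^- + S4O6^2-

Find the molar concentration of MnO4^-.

0.03590 mol/L

n(S2O3^2-) = 0.03470 × 0.1035 = 3.591 × 10^-3 mol
n(I2) = n(S2O3^2-)/2 = 1.796 × 10^-3 mol
From the 2:5 ratio, n(MnO4^-) in the aliquot = 2/5 × 1.796 × 10^-3 = 7.183 × 10^-4 mol
[MnO4^-] = 7.183 × 10^-4 / 0.02001 = 0.03590 mol/L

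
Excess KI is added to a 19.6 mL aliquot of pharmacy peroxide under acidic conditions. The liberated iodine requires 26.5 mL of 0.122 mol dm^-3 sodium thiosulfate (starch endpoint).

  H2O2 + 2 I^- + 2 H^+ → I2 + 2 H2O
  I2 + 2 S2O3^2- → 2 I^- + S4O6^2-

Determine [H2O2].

0.0825 mol/L

n(S2O3^2-) = 0.0265 × 0.122 = 3.23 × 10^-3 mol
n(I2) = n(S2O3^2-)/2 = 1.62 × 10^-3 mol
n(H2O2) in the aliquot = 1.62 × 10^-3 mol (1:1 ratio)
[H2O2] = 1.62 × 10^-3 / 0.0196 = 0.0825 mol/L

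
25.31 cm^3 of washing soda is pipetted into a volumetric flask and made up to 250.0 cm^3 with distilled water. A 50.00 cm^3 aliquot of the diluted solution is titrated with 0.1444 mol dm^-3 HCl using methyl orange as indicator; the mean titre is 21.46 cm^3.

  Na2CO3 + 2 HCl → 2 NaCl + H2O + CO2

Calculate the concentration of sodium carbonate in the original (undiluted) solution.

n(HCl) = 0.02146 × 0.1444 = 3.099 × 10^-3 mol
From the 1:2 ratio, n(Na2CO3) in the aliquot = 1/2 × 3.099 × 10^-3 = 1.549 × 10^-3 mol
[Na2CO3]_dilute = 1.549 × 10^-3 / 0.05000 = 0.03099 mol/L
Dilution factor = 250.0 / 25.31 = 9.878
[Na2CO3]_stock = 0.03099 × 9.878 = 0.3061 mol/L

0.3061 mol/L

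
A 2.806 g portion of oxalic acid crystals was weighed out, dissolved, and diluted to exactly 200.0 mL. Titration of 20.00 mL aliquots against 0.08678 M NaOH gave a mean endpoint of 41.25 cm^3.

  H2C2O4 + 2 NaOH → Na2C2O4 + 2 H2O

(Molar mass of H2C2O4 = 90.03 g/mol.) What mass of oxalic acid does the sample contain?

1.611 g

n(NaOH) per titration = 0.04125 × 0.08678 = 3.580 × 10^-3 mol
From the 1:2 ratio, n(H2C2O4) in each aliquot = 1/2 × 3.580 × 10^-3 = 1.790 × 10^-3 mol
n(H2C2O4) in the whole flask = 1.790 × 10^-3 × 200.0/20.00 = 0.01790 mol
mass of H2C2O4 = 0.01790 × 90.03 = 1.611 g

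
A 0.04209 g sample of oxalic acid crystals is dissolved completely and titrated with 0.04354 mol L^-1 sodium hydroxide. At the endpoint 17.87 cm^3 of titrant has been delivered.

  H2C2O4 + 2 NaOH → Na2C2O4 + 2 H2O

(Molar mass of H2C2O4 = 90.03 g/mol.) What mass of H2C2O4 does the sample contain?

n(NaOH) = 0.01787 L × 0.04354 mol/L = 7.781 × 10^-4 mol
From the 1:2 ratio, n(H2C2O4) = 1/2 × 7.781 × 10^-4 = 3.890 × 10^-4 mol
mass of H2C2O4 = 3.890 × 10^-4 × 90.03 g/mol = 0.03502 g

0.03502 g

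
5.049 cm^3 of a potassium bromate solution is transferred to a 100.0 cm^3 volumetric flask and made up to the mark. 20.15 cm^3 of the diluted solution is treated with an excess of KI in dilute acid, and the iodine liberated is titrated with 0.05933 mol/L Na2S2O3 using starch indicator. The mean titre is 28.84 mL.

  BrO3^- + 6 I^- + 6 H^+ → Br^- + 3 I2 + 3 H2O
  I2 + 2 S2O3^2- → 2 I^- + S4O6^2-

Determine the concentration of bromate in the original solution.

n(S2O3^2-) = 0.02884 × 0.05933 = 1.711 × 10^-3 mol
n(I2) = n(S2O3^2-)/2 = 8.555 × 10^-4 mol
From the 1:3 ratio, n(BrO3^-) in the aliquot = 1/3 × 8.555 × 10^-4 = 2.852 × 10^-4 mol
[BrO3^-]_dilute = 2.852 × 10^-4 / 0.02015 = 0.01415 mol/L
[BrO3^-]_original = 0.01415 × 100.0/5.049 = 0.2803 mol/L

0.2803 mol/L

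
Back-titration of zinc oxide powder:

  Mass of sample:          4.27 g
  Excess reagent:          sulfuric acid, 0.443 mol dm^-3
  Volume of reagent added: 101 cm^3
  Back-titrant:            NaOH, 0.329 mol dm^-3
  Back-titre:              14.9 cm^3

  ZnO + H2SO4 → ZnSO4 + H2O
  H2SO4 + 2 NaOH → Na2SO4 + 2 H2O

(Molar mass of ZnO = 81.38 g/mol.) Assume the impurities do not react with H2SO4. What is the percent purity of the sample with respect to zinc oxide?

80.6 %

n(H2SO4) added = 0.101 × 0.443 = 0.0447 mol
n(NaOH) used in back-titration = 0.0149 × 0.329 = 4.90 × 10^-3 mol
From the 1:2 ratio, n(H2SO4) left over = 1/2 × 4.90 × 10^-3 = 2.45 × 10^-3 mol
n(H2SO4) consumed by analyte = 0.0447 − 2.45 × 10^-3 = 0.0423 mol
n(ZnO) = 0.0423 mol (1:1 ratio)
mass of ZnO = 0.0423 × 81.38 = 3.44 g
% ZnO = 3.44 / 4.27 × 100 = 80.6 %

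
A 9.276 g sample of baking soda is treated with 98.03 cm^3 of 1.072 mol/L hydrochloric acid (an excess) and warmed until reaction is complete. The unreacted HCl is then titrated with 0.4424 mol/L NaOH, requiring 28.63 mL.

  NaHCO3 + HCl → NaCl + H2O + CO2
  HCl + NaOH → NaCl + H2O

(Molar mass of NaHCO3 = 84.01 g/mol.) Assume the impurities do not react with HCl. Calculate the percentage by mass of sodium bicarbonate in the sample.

n(HCl) added = 0.09803 × 1.072 = 0.1051 mol
n(NaOH) used in back-titration = 0.02863 × 0.4424 = 0.01267 mol
n(HCl) left over = 0.01267 mol (1:1 ratio)
n(HCl) consumed by analyte = 0.1051 − 0.01267 = 0.09242 mol
n(NaHCO3) = 0.09242 mol (1:1 ratio)
mass of NaHCO3 = 0.09242 × 84.01 = 7.764 g
% NaHCO3 = 7.764 / 9.276 × 100 = 83.70 %

83.70 %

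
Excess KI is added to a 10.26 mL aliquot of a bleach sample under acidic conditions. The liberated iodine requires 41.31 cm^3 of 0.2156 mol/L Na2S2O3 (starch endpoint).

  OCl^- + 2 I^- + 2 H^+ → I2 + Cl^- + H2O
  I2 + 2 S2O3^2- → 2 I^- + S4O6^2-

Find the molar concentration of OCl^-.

0.4340 mol/L

n(S2O3^2-) = 0.04131 × 0.2156 = 8.906 × 10^-3 mol
n(I2) = n(S2O3^2-)/2 = 4.453 × 10^-3 mol
n(OCl^-) in the aliquot = 4.453 × 10^-3 mol (1:1 ratio)
[OCl^-] = 4.453 × 10^-3 / 0.01026 = 0.4340 mol/L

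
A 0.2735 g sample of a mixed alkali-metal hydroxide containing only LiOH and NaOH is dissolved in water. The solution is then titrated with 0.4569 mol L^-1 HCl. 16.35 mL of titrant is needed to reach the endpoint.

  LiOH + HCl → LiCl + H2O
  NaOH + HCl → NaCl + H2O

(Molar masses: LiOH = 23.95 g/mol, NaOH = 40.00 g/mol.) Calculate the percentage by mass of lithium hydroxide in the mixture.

n(HCl) = 0.01635 × 0.4569 = 7.470 × 10^-3 mol
Let x = n(LiOH), y = n(NaOH).
Titrant: 1x + 1y = 7.470 × 10^-3;  mass: 23.95x + 40.00y = 0.2735
Solving, x = 1.577 × 10^-3 mol, y = 5.893 × 10^-3 mol
mass of LiOH = 1.577 × 10^-3 × 23.95 = 0.03777 g
% LiOH = 0.03777 / 0.2735 × 100 = 13.81 %

13.81 %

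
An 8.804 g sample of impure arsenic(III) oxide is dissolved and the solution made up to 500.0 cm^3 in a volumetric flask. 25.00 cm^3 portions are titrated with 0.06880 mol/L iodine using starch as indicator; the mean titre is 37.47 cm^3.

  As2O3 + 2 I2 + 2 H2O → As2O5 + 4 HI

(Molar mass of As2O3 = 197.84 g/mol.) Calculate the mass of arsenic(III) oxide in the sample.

n(I2) per titration = 0.03747 × 0.06880 = 2.578 × 10^-3 mol
From the 1:2 ratio, n(As2O3) in each aliquot = 1/2 × 2.578 × 10^-3 = 1.289 × 10^-3 mol
n(As2O3) in the whole flask = 1.289 × 10^-3 × 500.0/25.00 = 0.02578 mol
mass of As2O3 = 0.02578 × 197.84 = 5.100 g

5.100 g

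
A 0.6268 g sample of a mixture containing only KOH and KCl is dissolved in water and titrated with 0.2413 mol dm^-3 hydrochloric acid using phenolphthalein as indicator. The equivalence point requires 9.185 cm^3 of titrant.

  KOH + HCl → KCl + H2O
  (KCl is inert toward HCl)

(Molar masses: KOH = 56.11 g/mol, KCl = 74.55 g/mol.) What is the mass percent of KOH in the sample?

n(HCl) = 0.009185 × 0.2413 = 2.216 × 10^-3 mol
Let x = n(KOH), y = n(KCl).
Titrant: 1x = 2.216 × 10^-3;  mass: 56.11x + 74.55y = 0.6268
Solving, x = 2.216 × 10^-3 mol, y = 6.740 × 10^-3 mol
mass of KOH = 2.216 × 10^-3 × 56.11 = 0.1244 g
% KOH = 0.1244 / 0.6268 × 100 = 19.84 %

19.84 %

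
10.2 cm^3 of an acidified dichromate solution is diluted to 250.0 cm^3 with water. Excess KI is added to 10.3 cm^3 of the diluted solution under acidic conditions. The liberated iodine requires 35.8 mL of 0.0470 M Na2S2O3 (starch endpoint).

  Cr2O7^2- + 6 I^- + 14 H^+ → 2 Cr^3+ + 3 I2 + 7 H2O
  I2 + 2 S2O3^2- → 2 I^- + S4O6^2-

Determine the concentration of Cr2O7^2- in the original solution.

0.667 M

n(S2O3^2-) = 0.0358 × 0.0470 = 1.68 × 10^-3 mol
n(I2) = n(S2O3^2-)/2 = 8.41 × 10^-4 mol
From the 1:3 ratio, n(Cr2O7^2-) in the aliquot = 1/3 × 8.41 × 10^-4 = 2.80 × 10^-4 mol
[Cr2O7^2-]_dilute = 2.80 × 10^-4 / 0.0103 = 0.0272 mol/L
[Cr2O7^2-]_original = 0.0272 × 250.0/10.2 = 0.667 mol/L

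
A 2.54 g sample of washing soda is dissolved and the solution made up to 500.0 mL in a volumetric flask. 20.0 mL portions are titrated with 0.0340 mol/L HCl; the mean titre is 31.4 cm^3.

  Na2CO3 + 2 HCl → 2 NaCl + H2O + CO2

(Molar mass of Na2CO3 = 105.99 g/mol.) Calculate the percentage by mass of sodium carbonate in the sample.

n(HCl) per titration = 0.0314 × 0.0340 = 1.07 × 10^-3 mol
From the 1:2 ratio, n(Na2CO3) in each aliquot = 1/2 × 1.07 × 10^-3 = 5.34 × 10^-4 mol
n(Na2CO3) in the whole flask = 5.34 × 10^-4 × 500.0/20.0 = 0.0133 mol
mass of Na2CO3 = 0.0133 × 105.99 = 1.41 g
% Na2CO3 = 1.41 / 2.54 × 100 = 55.7 %

55.7 %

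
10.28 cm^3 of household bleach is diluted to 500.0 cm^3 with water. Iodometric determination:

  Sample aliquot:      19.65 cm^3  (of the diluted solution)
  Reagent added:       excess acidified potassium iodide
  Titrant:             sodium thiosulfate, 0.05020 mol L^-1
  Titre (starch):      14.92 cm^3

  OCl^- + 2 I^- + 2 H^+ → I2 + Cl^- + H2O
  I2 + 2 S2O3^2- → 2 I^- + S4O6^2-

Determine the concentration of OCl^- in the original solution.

n(S2O3^2-) = 0.01492 × 0.05020 = 7.490 × 10^-4 mol
n(I2) = n(S2O3^2-)/2 = 3.745 × 10^-4 mol
n(OCl^-) in the aliquot = 3.745 × 10^-4 mol (1:1 ratio)
[OCl^-]_dilute = 3.745 × 10^-4 / 0.01965 = 0.01906 mol/L
[OCl^-]_original = 0.01906 × 500.0/10.28 = 0.9270 mol/L

0.9270 mol/L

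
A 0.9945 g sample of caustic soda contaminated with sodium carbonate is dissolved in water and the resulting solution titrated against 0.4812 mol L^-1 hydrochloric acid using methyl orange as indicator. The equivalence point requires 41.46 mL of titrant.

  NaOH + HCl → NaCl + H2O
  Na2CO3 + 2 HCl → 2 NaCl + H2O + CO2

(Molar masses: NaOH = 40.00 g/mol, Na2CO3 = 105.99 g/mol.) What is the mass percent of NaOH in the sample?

n(HCl) = 0.04146 × 0.4812 = 0.01995 mol
Let x = n(NaOH), y = n(Na2CO3).
Titrant: 1x + 2y = 0.01995;  mass: 40.00x + 105.99y = 0.9945
Solving, x = 4.831 × 10^-3 mol, y = 7.560 × 10^-3 mol
mass of NaOH = 4.831 × 10^-3 × 40.00 = 0.1932 g
% NaOH = 0.1932 / 0.9945 × 100 = 19.43 %

19.43 %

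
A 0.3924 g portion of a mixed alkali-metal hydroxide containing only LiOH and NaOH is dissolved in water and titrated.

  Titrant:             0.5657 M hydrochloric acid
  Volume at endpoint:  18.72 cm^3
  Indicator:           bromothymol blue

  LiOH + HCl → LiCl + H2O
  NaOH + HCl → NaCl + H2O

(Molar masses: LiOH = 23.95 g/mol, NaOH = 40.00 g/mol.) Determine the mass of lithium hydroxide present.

0.04655 g

n(HCl) = 0.01872 × 0.5657 = 0.01059 mol
Let x = n(LiOH), y = n(NaOH).
Titrant: 1x + 1y = 0.01059;  mass: 23.95x + 40.00y = 0.3924
Solving, x = 1.944 × 10^-3 mol, y = 8.646 × 10^-3 mol
mass of LiOH = 1.944 × 10^-3 × 23.95 = 0.04655 g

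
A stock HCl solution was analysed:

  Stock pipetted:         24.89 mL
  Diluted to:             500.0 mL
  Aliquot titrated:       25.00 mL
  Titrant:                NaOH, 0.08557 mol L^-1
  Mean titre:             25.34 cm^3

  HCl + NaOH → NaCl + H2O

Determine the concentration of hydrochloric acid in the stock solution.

1.742 mol/L

n(NaOH) = 0.02534 × 0.08557 = 2.168 × 10^-3 mol
n(HCl) in the aliquot = 2.168 × 10^-3 mol (1:1 ratio)
[HCl]_dilute = 2.168 × 10^-3 / 0.02500 = 0.08673 mol/L
Dilution factor = 500.0 / 24.89 = 20.09
[HCl]_stock = 0.08673 × 20.09 = 1.742 mol/L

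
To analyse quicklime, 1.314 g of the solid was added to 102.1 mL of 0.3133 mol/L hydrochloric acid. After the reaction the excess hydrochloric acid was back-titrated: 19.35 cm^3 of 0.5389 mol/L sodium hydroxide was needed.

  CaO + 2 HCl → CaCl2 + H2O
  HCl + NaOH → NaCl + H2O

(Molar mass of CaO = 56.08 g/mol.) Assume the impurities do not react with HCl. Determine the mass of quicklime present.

n(HCl) added = 0.1021 × 0.3133 = 0.03199 mol
n(NaOH) used in back-titration = 0.01935 × 0.5389 = 0.01043 mol
n(HCl) left over = 0.01043 mol (1:1 ratio)
n(HCl) consumed by analyte = 0.03199 − 0.01043 = 0.02156 mol
From the 1:2 ratio, n(CaO) = 1/2 × 0.02156 = 0.01078 mol
mass of CaO = 0.01078 × 56.08 = 0.6045 g

0.6045 g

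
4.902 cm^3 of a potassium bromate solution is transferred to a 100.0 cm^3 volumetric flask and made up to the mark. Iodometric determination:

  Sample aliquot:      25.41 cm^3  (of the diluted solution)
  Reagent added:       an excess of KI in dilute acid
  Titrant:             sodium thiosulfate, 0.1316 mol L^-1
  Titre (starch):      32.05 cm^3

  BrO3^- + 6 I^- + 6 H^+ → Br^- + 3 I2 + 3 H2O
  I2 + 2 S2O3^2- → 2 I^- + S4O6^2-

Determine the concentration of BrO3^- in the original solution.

n(S2O3^2-) = 0.03205 × 0.1316 = 4.218 × 10^-3 mol
n(I2) = n(S2O3^2-)/2 = 2.109 × 10^-3 mol
From the 1:3 ratio, n(BrO3^-) in the aliquot = 1/3 × 2.109 × 10^-3 = 7.030 × 10^-4 mol
[BrO3^-]_dilute = 7.030 × 10^-4 / 0.02541 = 0.02766 mol/L
[BrO3^-]_original = 0.02766 × 100.0/4.902 = 0.5644 mol/L

0.5644 mol/L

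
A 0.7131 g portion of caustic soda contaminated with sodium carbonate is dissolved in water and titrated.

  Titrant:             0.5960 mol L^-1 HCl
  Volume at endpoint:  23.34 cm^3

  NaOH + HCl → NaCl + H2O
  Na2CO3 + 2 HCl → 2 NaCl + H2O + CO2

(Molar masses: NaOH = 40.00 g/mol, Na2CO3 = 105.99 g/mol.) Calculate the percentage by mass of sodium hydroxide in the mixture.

n(HCl) = 0.02334 × 0.5960 = 0.01391 mol
Let x = n(NaOH), y = n(Na2CO3).
Titrant: 1x + 2y = 0.01391;  mass: 40.00x + 105.99y = 0.7131
Solving, x = 1.854 × 10^-3 mol, y = 6.028 × 10^-3 mol
mass of NaOH = 1.854 × 10^-3 × 40.00 = 0.07417 g
% NaOH = 0.07417 / 0.7131 × 100 = 10.40 %

10.40 %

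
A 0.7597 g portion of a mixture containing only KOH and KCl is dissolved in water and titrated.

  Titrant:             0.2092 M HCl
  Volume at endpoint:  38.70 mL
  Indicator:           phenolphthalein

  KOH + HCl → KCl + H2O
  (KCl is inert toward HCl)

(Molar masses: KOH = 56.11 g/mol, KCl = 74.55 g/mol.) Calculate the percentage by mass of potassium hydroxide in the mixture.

n(HCl) = 0.03870 × 0.2092 = 8.096 × 10^-3 mol
Let x = n(KOH), y = n(KCl).
Titrant: 1x = 8.096 × 10^-3;  mass: 56.11x + 74.55y = 0.7597
Solving, x = 8.096 × 10^-3 mol, y = 4.097 × 10^-3 mol
mass of KOH = 8.096 × 10^-3 × 56.11 = 0.4543 g
% KOH = 0.4543 / 0.7597 × 100 = 59.80 %

59.80 %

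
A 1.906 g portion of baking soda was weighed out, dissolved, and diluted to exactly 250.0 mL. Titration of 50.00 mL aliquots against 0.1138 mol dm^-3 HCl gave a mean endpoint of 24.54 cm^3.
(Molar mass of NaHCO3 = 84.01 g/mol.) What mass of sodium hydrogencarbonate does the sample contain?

1.173 g

NaHCO3 + HCl → NaCl + H2O + CO2
n(HCl) per titration = 0.02454 × 0.1138 = 2.793 × 10^-3 mol
n(NaHCO3) in each aliquot = 2.793 × 10^-3 mol (1:1 ratio)
n(NaHCO3) in the whole flask = 2.793 × 10^-3 × 250.0/50.00 = 0.01396 mol
mass of NaHCO3 = 0.01396 × 84.01 = 1.173 g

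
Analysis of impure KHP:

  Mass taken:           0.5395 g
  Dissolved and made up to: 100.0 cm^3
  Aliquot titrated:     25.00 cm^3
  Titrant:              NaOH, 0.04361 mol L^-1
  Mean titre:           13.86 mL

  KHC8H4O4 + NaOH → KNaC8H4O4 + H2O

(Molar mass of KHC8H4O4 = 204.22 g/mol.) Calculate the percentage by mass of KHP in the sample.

91.52 %

n(NaOH) per titration = 0.01386 × 0.04361 = 6.044 × 10^-4 mol
n(KHC8H4O4) in each aliquot = 6.044 × 10^-4 mol (1:1 ratio)
n(KHC8H4O4) in the whole flask = 6.044 × 10^-4 × 100.0/25.00 = 2.418 × 10^-3 mol
mass of KHC8H4O4 = 2.418 × 10^-3 × 204.22 = 0.4938 g
% KHC8H4O4 = 0.4938 / 0.5395 × 100 = 91.52 %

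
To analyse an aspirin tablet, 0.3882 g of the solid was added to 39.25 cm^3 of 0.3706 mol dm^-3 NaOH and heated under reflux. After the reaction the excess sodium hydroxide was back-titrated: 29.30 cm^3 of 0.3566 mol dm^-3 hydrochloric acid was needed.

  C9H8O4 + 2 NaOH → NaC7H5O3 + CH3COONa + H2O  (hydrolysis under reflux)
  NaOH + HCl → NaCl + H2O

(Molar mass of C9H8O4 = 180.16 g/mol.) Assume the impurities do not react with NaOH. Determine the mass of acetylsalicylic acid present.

0.3691 g

n(NaOH) added = 0.03925 × 0.3706 = 0.01455 mol
n(HCl) used in back-titration = 0.02930 × 0.3566 = 0.01045 mol
n(NaOH) left over = 0.01045 mol (1:1 ratio)
n(NaOH) consumed by analyte = 0.01455 − 0.01045 = 4.098 × 10^-3 mol
From the 1:2 ratio, n(C9H8O4) = 1/2 × 4.098 × 10^-3 = 2.049 × 10^-3 mol
mass of C9H8O4 = 2.049 × 10^-3 × 180.16 = 0.3691 g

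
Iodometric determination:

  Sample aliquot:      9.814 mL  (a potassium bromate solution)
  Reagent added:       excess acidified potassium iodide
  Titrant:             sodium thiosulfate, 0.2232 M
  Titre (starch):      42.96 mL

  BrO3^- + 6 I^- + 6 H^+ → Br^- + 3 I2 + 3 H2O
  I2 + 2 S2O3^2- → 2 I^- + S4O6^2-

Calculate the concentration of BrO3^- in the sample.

0.1628 M

n(S2O3^2-) = 0.04296 × 0.2232 = 9.589 × 10^-3 mol
n(I2) = n(S2O3^2-)/2 = 4.794 × 10^-3 mol
From the 1:3 ratio, n(BrO3^-) in the aliquot = 1/3 × 4.794 × 10^-3 = 1.598 × 10^-3 mol
[BrO3^-] = 1.598 × 10^-3 / 0.009814 = 0.1628 mol/L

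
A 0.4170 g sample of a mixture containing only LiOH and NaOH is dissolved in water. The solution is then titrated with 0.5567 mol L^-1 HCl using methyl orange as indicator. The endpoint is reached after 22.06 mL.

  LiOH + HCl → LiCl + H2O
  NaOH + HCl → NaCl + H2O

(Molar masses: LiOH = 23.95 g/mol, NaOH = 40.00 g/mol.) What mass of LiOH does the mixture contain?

0.1108 g

n(HCl) = 0.02206 × 0.5567 = 0.01228 mol
Let x = n(LiOH), y = n(NaOH).
Titrant: 1x + 1y = 0.01228;  mass: 23.95x + 40.00y = 0.4170
Solving, x = 4.625 × 10^-3 mol, y = 7.656 × 10^-3 mol
mass of LiOH = 4.625 × 10^-3 × 23.95 = 0.1108 g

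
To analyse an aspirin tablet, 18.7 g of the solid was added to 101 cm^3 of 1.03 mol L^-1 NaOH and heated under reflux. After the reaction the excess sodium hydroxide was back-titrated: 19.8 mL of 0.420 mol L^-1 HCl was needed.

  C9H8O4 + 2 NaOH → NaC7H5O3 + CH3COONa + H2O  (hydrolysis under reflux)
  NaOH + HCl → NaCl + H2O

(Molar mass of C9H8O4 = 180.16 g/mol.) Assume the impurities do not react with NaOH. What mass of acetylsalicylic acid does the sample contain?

n(NaOH) added = 0.101 × 1.03 = 0.104 mol
n(HCl) used in back-titration = 0.0198 × 0.420 = 8.32 × 10^-3 mol
n(NaOH) left over = 8.32 × 10^-3 mol (1:1 ratio)
n(NaOH) consumed by analyte = 0.104 − 8.32 × 10^-3 = 0.0957 mol
From the 1:2 ratio, n(C9H8O4) = 1/2 × 0.0957 = 0.0479 mol
mass of C9H8O4 = 0.0479 × 180.16 = 8.62 g

8.62 g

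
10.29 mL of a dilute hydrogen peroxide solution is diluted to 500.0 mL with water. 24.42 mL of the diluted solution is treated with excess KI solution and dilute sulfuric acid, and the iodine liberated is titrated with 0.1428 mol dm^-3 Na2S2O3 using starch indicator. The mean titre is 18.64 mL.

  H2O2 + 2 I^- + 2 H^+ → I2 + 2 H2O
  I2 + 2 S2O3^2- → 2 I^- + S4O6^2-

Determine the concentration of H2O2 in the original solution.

2.648 mol/L

n(S2O3^2-) = 0.01864 × 0.1428 = 2.662 × 10^-3 mol
n(I2) = n(S2O3^2-)/2 = 1.331 × 10^-3 mol
n(H2O2) in the aliquot = 1.331 × 10^-3 mol (1:1 ratio)
[H2O2]_dilute = 1.331 × 10^-3 / 0.02442 = 0.05450 mol/L
[H2O2]_original = 0.05450 × 500.0/10.29 = 2.648 mol/L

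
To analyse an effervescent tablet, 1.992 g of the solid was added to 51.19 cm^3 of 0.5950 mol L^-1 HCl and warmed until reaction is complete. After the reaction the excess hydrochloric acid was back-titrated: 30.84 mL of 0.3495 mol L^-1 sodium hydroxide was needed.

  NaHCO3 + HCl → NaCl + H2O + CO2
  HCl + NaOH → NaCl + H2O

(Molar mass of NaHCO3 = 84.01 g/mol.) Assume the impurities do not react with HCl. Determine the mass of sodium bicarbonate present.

1.653 g

n(HCl) added = 0.05119 × 0.5950 = 0.03046 mol
n(NaOH) used in back-titration = 0.03084 × 0.3495 = 0.01078 mol
n(HCl) left over = 0.01078 mol (1:1 ratio)
n(HCl) consumed by analyte = 0.03046 − 0.01078 = 0.01968 mol
n(NaHCO3) = 0.01968 mol (1:1 ratio)
mass of NaHCO3 = 0.01968 × 84.01 = 1.653 g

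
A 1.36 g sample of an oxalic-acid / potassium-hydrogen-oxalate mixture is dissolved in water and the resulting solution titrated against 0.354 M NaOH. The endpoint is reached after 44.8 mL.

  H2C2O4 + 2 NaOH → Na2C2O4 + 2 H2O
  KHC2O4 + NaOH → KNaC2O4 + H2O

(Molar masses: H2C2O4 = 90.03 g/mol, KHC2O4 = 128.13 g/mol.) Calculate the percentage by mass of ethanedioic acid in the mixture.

26.8 %

n(NaOH) = 0.0448 × 0.354 = 0.0159 mol
Let x = n(H2C2O4), y = n(KHC2O4).
Titrant: 2x + 1y = 0.0159;  mass: 90.03x + 128.13y = 1.36
Solving, x = 4.04 × 10^-3 mol, y = 7.77 × 10^-3 mol
mass of H2C2O4 = 4.04 × 10^-3 × 90.03 = 0.364 g
% H2C2O4 = 0.364 / 1.36 × 100 = 26.8 %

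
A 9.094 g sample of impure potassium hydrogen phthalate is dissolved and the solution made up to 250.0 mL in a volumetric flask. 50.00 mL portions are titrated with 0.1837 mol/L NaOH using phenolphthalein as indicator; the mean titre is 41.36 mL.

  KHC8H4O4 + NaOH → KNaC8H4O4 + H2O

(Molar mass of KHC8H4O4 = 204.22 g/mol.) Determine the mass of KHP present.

n(NaOH) per titration = 0.04136 × 0.1837 = 7.598 × 10^-3 mol
n(KHC8H4O4) in each aliquot = 7.598 × 10^-3 mol (1:1 ratio)
n(KHC8H4O4) in the whole flask = 7.598 × 10^-3 × 250.0/50.00 = 0.03799 mol
mass of KHC8H4O4 = 0.03799 × 204.22 = 7.758 g

7.758 g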